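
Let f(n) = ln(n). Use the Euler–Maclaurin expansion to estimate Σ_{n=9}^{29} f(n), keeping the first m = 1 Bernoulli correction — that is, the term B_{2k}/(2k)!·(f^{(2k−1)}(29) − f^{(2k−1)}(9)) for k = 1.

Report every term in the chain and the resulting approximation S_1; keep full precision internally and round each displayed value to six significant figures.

∫_9^29 ln(x) dx evaluates to 57.8766.
½[f(9) + f(29)] = ½[2.19722 + 3.36730] = 2.78226.
Running total after boundary: 60.6588.
Correction k=1: B_{2}/2! · (f^{(1)}(29) − f^{(1)}(9)) = 1/12 · (0.0344828 − 0.111111) = -0.00638570.

S_1 ≈ 60.6524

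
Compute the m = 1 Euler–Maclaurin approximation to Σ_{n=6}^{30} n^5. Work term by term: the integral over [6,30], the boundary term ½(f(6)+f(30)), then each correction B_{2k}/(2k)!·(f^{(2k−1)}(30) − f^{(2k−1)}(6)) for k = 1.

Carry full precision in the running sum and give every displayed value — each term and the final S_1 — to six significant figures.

Integral: ∫_6^30 x^5 dx = 1.21492e+08.
½[f(6) + f(30)] = ½[7776.00 + 2.43000e+07] = 1.21539e+07.
So far: 1.33646e+08.
Correction k=1: B_{2}/2! · (f^{(1)}(30) − f^{(1)}(6)) = 1/12 · (4.05000e+06 − 6480.00) = 336960.

S_1 ≈ 1.33983e+08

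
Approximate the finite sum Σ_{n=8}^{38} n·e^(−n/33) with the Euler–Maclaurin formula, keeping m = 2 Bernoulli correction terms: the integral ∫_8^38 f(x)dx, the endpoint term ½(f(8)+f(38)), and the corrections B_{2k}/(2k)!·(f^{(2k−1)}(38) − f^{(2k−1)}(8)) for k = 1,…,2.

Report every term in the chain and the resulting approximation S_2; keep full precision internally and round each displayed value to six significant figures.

The integral term ∫_8^38 x·e^(−x/33) dx = 320.974.
Endpoint term: (f(8) + f(38))/2 = (6.27779 + 12.0140)/2 = 9.14588.
Integral + boundary = 330.120.
Correction k=1: B_{2}/2! · (f^{(1)}(38) − f^{(1)}(8)) = 1/12 · (-0.0479026 − 0.594487) = -0.0535325.
Partial sum through k=1: 330.066.
Correction k=2: B_{4}/4! · (f^{(3)}(38) − f^{(3)}(8)) = −1/720 · (0.000536650 − 0.00198708) = 2.01449e-06.

S_2 ≈ 330.066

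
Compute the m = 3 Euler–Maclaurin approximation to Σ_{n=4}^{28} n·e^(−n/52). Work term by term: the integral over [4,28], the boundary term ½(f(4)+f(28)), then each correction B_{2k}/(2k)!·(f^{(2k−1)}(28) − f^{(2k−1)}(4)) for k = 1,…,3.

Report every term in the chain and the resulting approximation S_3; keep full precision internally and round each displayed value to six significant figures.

∫_4^28 x·e^(−x/52) dx evaluates to 268.433.
Boundary: ½(f(4) + f(28)) = ½(3.70384 + 16.3421) = 10.0230.
Integral + boundary = 278.456.
Order-1 term: 1/12 · (0.269375 − 0.854733) = -0.0487799.
Partial sum through k=1: 278.408.
Order-2 term: −1/720 · (0.000531311 − 0.00100098) = 6.52320e-07.
Partial sum through k=2: 278.408.
Order-3 term: 1/30240 · (3.56140e-07 − 6.23471e-07) = -8.84031e-12.

S_3 ≈ 278.408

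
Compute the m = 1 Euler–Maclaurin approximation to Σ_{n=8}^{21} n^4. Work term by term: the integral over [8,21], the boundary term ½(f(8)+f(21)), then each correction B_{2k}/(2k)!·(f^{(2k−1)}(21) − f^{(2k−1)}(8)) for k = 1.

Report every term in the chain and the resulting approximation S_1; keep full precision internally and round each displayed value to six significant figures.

S_1 ≈ 912471

Integral: ∫_8^21 x^4 dx = 810267.
Boundary: ½(f(8) + f(21)) = ½(4096.00 + 194481) = 99288.5.
Running total after boundary: 909555.
Order-1 term: 1/12 · (37044.0 − 2048.00) = 2916.33.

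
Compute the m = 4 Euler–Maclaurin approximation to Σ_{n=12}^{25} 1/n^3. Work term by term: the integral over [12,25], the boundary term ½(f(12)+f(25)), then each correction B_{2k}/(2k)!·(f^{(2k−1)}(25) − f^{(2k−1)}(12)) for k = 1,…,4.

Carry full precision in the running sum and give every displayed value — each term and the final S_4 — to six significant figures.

Integral: ∫_12^25 1/x^3 dx = 0.00267222.
Endpoint term: (f(12) + f(25))/2 = (0.000578704 + 6.40000e-05)/2 = 0.000321352.
So far: 0.00299357.
Order-1 term: 1/12 · (-7.68000e-06 − (-0.000144676)) = 1.14163e-05.
Running total after k=1: 0.00300499.
Order-2 term: −1/720 · (-2.45760e-07 − (-2.00939e-05)) = -2.75668e-08.
Running total after k=2: 0.00300496.
Order-3 term: 1/30240 · (-1.65151e-08 − (-5.86071e-06)) = 1.93261e-10.
Running total after k=3: 0.00300496.
Order-4 term: −1/1209600 · (-1.90254e-09 − (-2.93036e-06)) = -2.42101e-12.

S_4 ≈ 0.00300496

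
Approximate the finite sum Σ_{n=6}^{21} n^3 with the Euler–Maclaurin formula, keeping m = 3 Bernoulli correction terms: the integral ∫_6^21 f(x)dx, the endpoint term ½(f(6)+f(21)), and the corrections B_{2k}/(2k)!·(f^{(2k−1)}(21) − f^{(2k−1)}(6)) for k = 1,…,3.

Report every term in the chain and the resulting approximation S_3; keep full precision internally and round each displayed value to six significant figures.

∫_6^21 x^3 dx evaluates to 48296.2.
Boundary: ½(f(6) + f(21)) = ½(216.000 + 9261.00) = 4738.50.
Running total after boundary: 53034.8.
Correction k=1: B_{2}/2! · (f^{(1)}(21) − f^{(1)}(6)) = 1/12 · (1323.00 − 108.000) = 101.250.
Partial sum through k=1: 53136.0.
Correction k=2: B_{4}/4! · (f^{(3)}(21) − f^{(3)}(6)) = −1/720 · (6.00000 − 6.00000) = 0.00000.
Partial sum through k=2: 53136.0.
Correction k=3: B_{6}/6! · (f^{(5)}(21) − f^{(5)}(6)) = 1/30240 · (0.00000 − 0.00000) = 0.00000.

S_3 ≈ 53136.0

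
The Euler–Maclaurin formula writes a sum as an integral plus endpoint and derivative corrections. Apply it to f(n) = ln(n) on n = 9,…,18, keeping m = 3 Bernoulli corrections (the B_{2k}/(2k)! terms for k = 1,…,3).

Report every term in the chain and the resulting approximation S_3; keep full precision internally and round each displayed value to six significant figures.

S_3 ≈ 25.7908

The integral term ∫_9^18 ln(x) dx = 23.2517.
Endpoint term: (f(9) + f(18))/2 = (2.19722 + 2.89037)/2 = 2.54380.
Integral + boundary = 25.7955.
Correction k=1: B_{2}/2! · (f^{(1)}(18) − f^{(1)}(9)) = 1/12 · (0.0555556 − 0.111111) = -0.00462963.
After k=1: 25.7908.
Correction k=2: B_{4}/4! · (f^{(3)}(18) − f^{(3)}(9)) = −1/720 · (0.000342936 − 0.00274348) = 3.33410e-06.
After k=2: 25.7908.
Correction k=3: B_{6}/6! · (f^{(5)}(18) − f^{(5)}(9)) = 1/30240 · (1.27013e-05 − 0.000406442) = -1.30205e-08.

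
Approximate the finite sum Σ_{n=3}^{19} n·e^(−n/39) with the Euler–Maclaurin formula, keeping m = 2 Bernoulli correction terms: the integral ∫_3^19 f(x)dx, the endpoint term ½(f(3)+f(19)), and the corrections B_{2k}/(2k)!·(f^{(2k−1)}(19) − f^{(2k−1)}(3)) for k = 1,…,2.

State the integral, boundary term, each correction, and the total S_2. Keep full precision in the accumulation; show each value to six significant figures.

Integral: ∫_3^19 x·e^(−x/39) dx = 127.049.
½[f(3) + f(19)] = ½[2.77788 + 11.6728] = 7.22533.
So far: 134.275.
Order-1 term: 1/12 · (0.315055 − 0.854733) = -0.0449732.
Partial sum through k=1: 134.230.
Order-2 term: −1/720 · (0.00101497 − 0.00177952) = 1.06188e-06.

S_2 ≈ 134.230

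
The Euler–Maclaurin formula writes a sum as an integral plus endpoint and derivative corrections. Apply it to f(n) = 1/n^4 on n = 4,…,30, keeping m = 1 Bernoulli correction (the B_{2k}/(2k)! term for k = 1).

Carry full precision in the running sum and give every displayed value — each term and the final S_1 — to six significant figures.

Integral: ∫_4^30 1/x^4 dx = 0.00519599.
Endpoint term: (f(4) + f(30))/2 = (0.00390625 + 1.23457e-06)/2 = 0.00195374.
Running total after boundary: 0.00714973.
Order-1 term: 1/12 · (-1.64609e-07 − (-0.00390625)) = 0.000325507.

S_1 ≈ 0.00747524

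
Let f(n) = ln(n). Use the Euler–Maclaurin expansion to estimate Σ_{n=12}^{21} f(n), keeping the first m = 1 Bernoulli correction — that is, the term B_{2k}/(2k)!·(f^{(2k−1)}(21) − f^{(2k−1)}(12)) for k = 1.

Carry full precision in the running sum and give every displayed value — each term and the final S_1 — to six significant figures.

The integral term ∫_12^21 ln(x) dx = 25.1161.
Endpoint term: (f(12) + f(21))/2 = (2.48491 + 3.04452)/2 = 2.76471.
Running total after boundary: 27.8808.
Order-1 term: 1/12 · (0.0476190 − 0.0833333) = -0.00297619.

S_1 ≈ 27.8778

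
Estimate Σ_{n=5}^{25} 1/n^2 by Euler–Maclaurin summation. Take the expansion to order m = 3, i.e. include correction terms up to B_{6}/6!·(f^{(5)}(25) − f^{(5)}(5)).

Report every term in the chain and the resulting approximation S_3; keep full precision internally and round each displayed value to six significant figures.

S_3 ≈ 0.182112

∫_5^25 1/x^2 dx evaluates to 0.160000.
½[f(5) + f(25)] = ½[0.0400000 + 0.00160000] = 0.0208000.
Integral + boundary = 0.180800.
Order-1 term: 1/12 · (-0.000128000 − (-0.0160000)) = 0.00132267.
Running total after k=1: 0.182123.
Order-2 term: −1/720 · (-2.45760e-06 − (-0.00768000)) = -1.06633e-05.
Running total after k=2: 0.182112.
Order-3 term: 1/30240 · (-1.17965e-07 − (-0.00921600)) = 3.04758e-07.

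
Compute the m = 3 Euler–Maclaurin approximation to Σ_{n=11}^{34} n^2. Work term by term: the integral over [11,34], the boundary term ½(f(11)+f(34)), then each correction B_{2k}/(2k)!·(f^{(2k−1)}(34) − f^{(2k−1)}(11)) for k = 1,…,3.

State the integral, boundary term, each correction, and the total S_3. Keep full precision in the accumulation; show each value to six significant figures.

Integral: ∫_11^34 x^2 dx = 12657.7.
½[f(11) + f(34)] = ½[121.000 + 1156.00] = 638.500.
Running total after boundary: 13296.2.
Order-1 term: 1/12 · (68.0000 − 22.0000) = 3.83333.
Running total after k=1: 13300.0.
Order-2 term: −1/720 · (0.00000 − 0.00000) = 0.00000.
Running total after k=2: 13300.0.
Order-3 term: 1/30240 · (0.00000 − 0.00000) = 0.00000.

S_3 ≈ 13300.0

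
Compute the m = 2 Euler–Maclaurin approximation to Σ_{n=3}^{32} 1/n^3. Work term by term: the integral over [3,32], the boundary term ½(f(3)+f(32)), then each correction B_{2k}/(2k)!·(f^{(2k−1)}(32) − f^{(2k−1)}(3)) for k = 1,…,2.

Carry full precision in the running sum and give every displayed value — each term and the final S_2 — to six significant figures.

Integral: ∫_3^32 1/x^3 dx = 0.0550673.
Boundary: ½(f(3) + f(32)) = ½(0.0370370 + 3.05176e-05) = 0.0185338.
Integral + boundary = 0.0736011.
Order-1 term: 1/12 · (-2.86102e-06 − (-0.0370370)) = 0.00308618.
Partial sum through k=1: 0.0766872.
Order-2 term: −1/720 · (-5.58794e-08 − (-0.0823045)) = -0.000114312.

S_2 ≈ 0.0765729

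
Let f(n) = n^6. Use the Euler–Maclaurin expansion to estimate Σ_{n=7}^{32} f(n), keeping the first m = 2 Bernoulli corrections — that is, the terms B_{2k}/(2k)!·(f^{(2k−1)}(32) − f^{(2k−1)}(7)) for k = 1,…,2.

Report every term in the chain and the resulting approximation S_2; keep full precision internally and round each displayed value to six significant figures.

S_2 ≈ 5.46211e+09

The integral term ∫_7^32 x^6 dx = 4.90842e+09.
Endpoint term: (f(7) + f(32))/2 = (117649 + 1.07374e+09)/2 = 5.36930e+08.
Integral + boundary = 5.44535e+09.
k=1: B_{2}/(2)! × [f^{(1)}(32) − f^{(1)}(7)] = 1/12 × (2.01327e+08 − 100842) = 1.67688e+07.
After k=1: 5.46211e+09.
k=2: B_{4}/(4)! × [f^{(3)}(32) − f^{(3)}(7)] = −1/720 × (3.93216e+06 − 41160.0) = -5404.17.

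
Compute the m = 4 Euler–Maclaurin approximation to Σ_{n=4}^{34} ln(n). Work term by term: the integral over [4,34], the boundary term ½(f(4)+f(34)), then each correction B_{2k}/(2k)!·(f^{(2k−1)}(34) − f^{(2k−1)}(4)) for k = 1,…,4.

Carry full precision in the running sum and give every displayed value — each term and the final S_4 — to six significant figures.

S_4 ≈ 86.7891

Integral: ∫_4^34 ln(x) dx = 84.3511.
Boundary: ½(f(4) + f(34)) = ½(1.38629 + 3.52636) = 2.45633.
Running total after boundary: 86.8074.
Correction k=1: B_{2}/2! · (f^{(1)}(34) − f^{(1)}(4)) = 1/12 · (0.0294118 − 0.250000) = -0.0183824.
After k=1: 86.7890.
Correction k=2: B_{4}/4! · (f^{(3)}(34) − f^{(3)}(4)) = −1/720 · (5.08854e-05 − 0.0312500) = 4.33321e-05.
After k=2: 86.7891.
Correction k=3: B_{6}/6! · (f^{(5)}(34) − f^{(5)}(4)) = 1/30240 · (5.28222e-07 − 0.0234375) = -7.75032e-07.
After k=3: 86.7891.
Correction k=4: B_{8}/8! · (f^{(7)}(34) − f^{(7)}(4)) = −1/1209600 · (1.37082e-08 − 0.0439453) = 3.63304e-08.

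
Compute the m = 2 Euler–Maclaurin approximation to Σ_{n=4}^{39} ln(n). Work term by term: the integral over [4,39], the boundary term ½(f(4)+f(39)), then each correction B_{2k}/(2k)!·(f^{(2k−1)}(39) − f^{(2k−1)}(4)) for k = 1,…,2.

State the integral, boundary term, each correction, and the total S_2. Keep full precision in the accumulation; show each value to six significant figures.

∫_4^39 ln(x) dx evaluates to 102.334.
Boundary: ½(f(4) + f(39)) = ½(1.38629 + 3.66356) = 2.52493.
Running total after boundary: 104.859.
Correction k=1: B_{2}/2! · (f^{(1)}(39) − f^{(1)}(4)) = 1/12 · (0.0256410 − 0.250000) = -0.0186966.
Running total after k=1: 104.840.
Correction k=2: B_{4}/4! · (f^{(3)}(39) − f^{(3)}(4)) = −1/720 · (3.37160e-05 − 0.0312500) = 4.33559e-05.

S_2 ≈ 104.840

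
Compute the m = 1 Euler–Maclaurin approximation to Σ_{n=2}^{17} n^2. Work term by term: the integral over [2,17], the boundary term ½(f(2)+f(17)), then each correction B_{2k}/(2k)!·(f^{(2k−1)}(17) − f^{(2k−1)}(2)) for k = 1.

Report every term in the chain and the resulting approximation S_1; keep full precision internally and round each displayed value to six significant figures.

The integral term ∫_2^17 x^2 dx = 1635.00.
Boundary: ½(f(2) + f(17)) = ½(4.00000 + 289.000) = 146.500.
So far: 1781.50.
Correction k=1: B_{2}/2! · (f^{(1)}(17) − f^{(1)}(2)) = 1/12 · (34.0000 − 4.00000) = 2.50000.

S_1 ≈ 1784.00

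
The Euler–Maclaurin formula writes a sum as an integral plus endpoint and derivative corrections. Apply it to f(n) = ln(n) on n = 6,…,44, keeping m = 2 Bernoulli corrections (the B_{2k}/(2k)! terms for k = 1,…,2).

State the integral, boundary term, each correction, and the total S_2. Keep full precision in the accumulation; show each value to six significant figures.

Integral: ∫_6^44 ln(x) dx = 117.754.
Boundary: ½(f(6) + f(44)) = ½(1.79176 + 3.78419) = 2.78797.
Running total after boundary: 120.542.
Correction k=1: B_{2}/2! · (f^{(1)}(44) − f^{(1)}(6)) = 1/12 · (0.0227273 − 0.166667) = -0.0119949.
Partial sum through k=1: 120.530.
Correction k=2: B_{4}/4! · (f^{(3)}(44) − f^{(3)}(6)) = −1/720 · (2.34786e-05 − 0.00925926) = 1.28275e-05.

S_2 ≈ 120.530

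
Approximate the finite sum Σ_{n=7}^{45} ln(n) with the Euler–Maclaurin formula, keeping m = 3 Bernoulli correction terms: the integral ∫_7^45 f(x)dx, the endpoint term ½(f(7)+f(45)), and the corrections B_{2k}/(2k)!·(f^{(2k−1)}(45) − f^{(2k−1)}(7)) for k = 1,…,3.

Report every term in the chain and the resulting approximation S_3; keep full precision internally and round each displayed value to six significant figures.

S_3 ≈ 122.545

∫_7^45 ln(x) dx evaluates to 119.678.
½[f(7) + f(45)] = ½[1.94591 + 3.80666] = 2.87629.
So far: 122.555.
Order-1 term: 1/12 · (0.0222222 − 0.142857) = -0.0100529.
Partial sum through k=1: 122.545.
Order-2 term: −1/720 · (2.19479e-05 − 0.00583090) = 8.06799e-06.
Partial sum through k=2: 122.545.
Order-3 term: 1/30240 · (1.30061e-07 − 0.00142798) = -4.72171e-08.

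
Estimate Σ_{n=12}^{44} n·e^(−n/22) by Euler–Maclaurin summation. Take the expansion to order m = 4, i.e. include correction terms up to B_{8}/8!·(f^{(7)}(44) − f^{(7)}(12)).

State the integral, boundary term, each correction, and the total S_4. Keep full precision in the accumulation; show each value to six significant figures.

The integral term ∫_12^44 x·e^(−x/22) dx = 237.018.
Boundary: ½(f(12) + f(44)) = ½(6.95494 + 5.95475) = 6.45485.
Integral + boundary = 243.473.
k=1: B_{2}/(2)! × [f^{(1)}(44) − f^{(1)}(12)] = 1/12 × (-0.135335 − 0.263445) = -0.0332317.
Partial sum through k=1: 243.439.
k=2: B_{4}/(4)! × [f^{(3)}(44) − f^{(3)}(12)] = −1/720 × (0.000279618 − 0.00293926) = 3.69394e-06.
Partial sum through k=2: 243.439.
k=3: B_{6}/(6)! × [f^{(5)}(44) − f^{(5)}(12)] = 1/30240 × (1.73317e-06 − 1.10211e-05) = -3.07140e-10.
Partial sum through k=3: 243.439.
k=4: B_{8}/(8)! × [f^{(7)}(44) − f^{(7)}(12)] = −1/1209600 × (5.96822e-09 − 3.29945e-08) = 2.23432e-14.

S_4 ≈ 243.439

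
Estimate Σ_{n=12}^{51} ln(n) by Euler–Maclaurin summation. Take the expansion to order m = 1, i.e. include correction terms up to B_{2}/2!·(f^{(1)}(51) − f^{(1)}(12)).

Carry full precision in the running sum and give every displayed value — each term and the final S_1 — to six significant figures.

S_1 ≈ 134.907

The integral term ∫_12^51 ln(x) dx = 131.704.
Endpoint term: (f(12) + f(51))/2 = (2.48491 + 3.93183)/2 = 3.20837.
Running total after boundary: 134.913.
k=1: B_{2}/(2)! × [f^{(1)}(51) − f^{(1)}(12)] = 1/12 × (0.0196078 − 0.0833333) = -0.00531046.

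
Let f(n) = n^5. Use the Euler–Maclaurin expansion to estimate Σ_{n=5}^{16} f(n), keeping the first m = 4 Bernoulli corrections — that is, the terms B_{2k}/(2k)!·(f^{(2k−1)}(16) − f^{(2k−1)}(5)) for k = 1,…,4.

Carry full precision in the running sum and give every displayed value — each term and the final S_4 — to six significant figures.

∫_5^16 x^5 dx evaluates to 2.79360e+06.
½[f(5) + f(16)] = ½[3125.00 + 1.04858e+06] = 525850.
So far: 3.31945e+06.
Correction k=1: B_{2}/2! · (f^{(1)}(16) − f^{(1)}(5)) = 1/12 · (327680 − 3125.00) = 27046.2.
Partial sum through k=1: 3.34650e+06.
Correction k=2: B_{4}/4! · (f^{(3)}(16) − f^{(3)}(5)) = −1/720 · (15360.0 − 1500.00) = -19.2500.
Partial sum through k=2: 3.34648e+06.
Correction k=3: B_{6}/6! · (f^{(5)}(16) − f^{(5)}(5)) = 1/30240 · (120.000 − 120.000) = 0.00000.
Partial sum through k=3: 3.34648e+06.
Correction k=4: B_{8}/8! · (f^{(7)}(16) − f^{(7)}(5)) = −1/1209600 · (0.00000 − 0.00000) = 0.00000.

S_4 ≈ 3.34648e+06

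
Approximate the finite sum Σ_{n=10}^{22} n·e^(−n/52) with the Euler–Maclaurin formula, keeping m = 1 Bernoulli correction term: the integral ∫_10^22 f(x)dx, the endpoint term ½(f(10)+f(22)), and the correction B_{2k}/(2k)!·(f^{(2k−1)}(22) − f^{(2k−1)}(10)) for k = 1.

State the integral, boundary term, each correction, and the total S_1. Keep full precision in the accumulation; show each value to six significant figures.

S_1 ≈ 150.729

Integral: ∫_10^22 x·e^(−x/52) dx = 139.422.
Endpoint term: (f(10) + f(22))/2 = (8.25053 + 14.4106)/2 = 11.3306.
Running total after boundary: 150.753.
Correction k=1: B_{2}/2! · (f^{(1)}(22) − f^{(1)}(10)) = 1/12 · (0.377901 − 0.666389) = -0.0240407.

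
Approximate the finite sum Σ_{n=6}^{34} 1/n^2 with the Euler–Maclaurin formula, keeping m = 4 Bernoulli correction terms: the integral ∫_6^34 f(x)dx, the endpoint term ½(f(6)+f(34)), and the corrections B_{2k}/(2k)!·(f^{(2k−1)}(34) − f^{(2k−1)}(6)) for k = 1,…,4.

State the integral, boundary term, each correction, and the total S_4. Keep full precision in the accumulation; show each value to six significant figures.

∫_6^34 1/x^2 dx evaluates to 0.137255.
Endpoint term: (f(6) + f(34))/2 = (0.0277778 + 0.000865052)/2 = 0.0143214.
So far: 0.151576.
Order-1 term: 1/12 · (-5.08854e-05 − (-0.00925926)) = 0.000767364.
After k=1: 0.152344.
Order-2 term: −1/720 · (-5.28222e-07 − (-0.00308642)) = -4.28596e-06.
After k=2: 0.152339.
Order-3 term: 1/30240 · (-1.37082e-08 − (-0.00257202)) = 8.50530e-08.
After k=3: 0.152339.
Order-4 term: −1/1209600 · (-6.64065e-10 − (-0.00400091)) = -3.30763e-09.

S_4 ≈ 0.152339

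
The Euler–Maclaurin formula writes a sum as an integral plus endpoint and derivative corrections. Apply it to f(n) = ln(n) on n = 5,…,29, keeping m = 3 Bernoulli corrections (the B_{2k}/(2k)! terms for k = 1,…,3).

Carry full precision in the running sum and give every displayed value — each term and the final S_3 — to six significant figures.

S_3 ≈ 68.0790

∫_5^29 ln(x) dx evaluates to 65.6044.
Endpoint term: (f(5) + f(29))/2 = (1.60944 + 3.36730)/2 = 2.48837.
Integral + boundary = 68.0928.
Order-1 term: 1/12 · (0.0344828 − 0.200000) = -0.0137931.
Partial sum through k=1: 68.0790.
Order-2 term: −1/720 · (8.20042e-05 − 0.0160000) = 2.21083e-05.
Partial sum through k=2: 68.0790.
Order-3 term: 1/30240 · (1.17010e-06 − 0.00768000) = -2.53930e-07.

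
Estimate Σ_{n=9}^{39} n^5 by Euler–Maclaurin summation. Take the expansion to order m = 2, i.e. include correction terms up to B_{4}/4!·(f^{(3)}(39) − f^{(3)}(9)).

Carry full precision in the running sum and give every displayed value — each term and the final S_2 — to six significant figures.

∫_9^39 x^5 dx evaluates to 5.86369e+08.
½[f(9) + f(39)] = ½[59049.0 + 9.02242e+07] = 4.51416e+07.
So far: 6.31510e+08.
k=1: B_{2}/(2)! × [f^{(1)}(39) − f^{(1)}(9)] = 1/12 × (1.15672e+07 − 32805.0) = 961200.
Partial sum through k=1: 6.32472e+08.
k=2: B_{4}/(4)! × [f^{(3)}(39) − f^{(3)}(9)] = −1/720 × (91260.0 − 4860.00) = -120.000.

S_2 ≈ 6.32471e+08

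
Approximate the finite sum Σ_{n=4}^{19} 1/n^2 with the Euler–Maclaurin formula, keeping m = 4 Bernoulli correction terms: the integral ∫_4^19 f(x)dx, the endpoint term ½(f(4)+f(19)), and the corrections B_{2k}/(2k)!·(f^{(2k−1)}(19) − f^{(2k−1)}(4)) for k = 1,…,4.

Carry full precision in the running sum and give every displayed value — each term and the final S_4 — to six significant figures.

Integral: ∫_4^19 1/x^2 dx = 0.197368.
½[f(4) + f(19)] = ½[0.0625000 + 0.00277008] = 0.0326350.
Running total after boundary: 0.230003.
Correction k=1: B_{2}/2! · (f^{(1)}(19) − f^{(1)}(4)) = 1/12 · (-0.000291588 − (-0.0312500)) = 0.00257987.
After k=1: 0.232583.
Correction k=2: B_{4}/4! · (f^{(3)}(19) − f^{(3)}(4)) = −1/720 · (-9.69267e-06 − (-0.0234375)) = -3.25386e-05.
After k=2: 0.232551.
Correction k=3: B_{6}/6! · (f^{(5)}(19) − f^{(5)}(4)) = 1/30240 · (-8.05485e-07 − (-0.0439453)) = 1.45319e-06.
After k=3: 0.232552.
Correction k=4: B_{8}/8! · (f^{(7)}(19) − f^{(7)}(4)) = −1/1209600 · (-1.24951e-07 − (-0.153809)) = -1.27156e-07.

S_4 ≈ 0.232552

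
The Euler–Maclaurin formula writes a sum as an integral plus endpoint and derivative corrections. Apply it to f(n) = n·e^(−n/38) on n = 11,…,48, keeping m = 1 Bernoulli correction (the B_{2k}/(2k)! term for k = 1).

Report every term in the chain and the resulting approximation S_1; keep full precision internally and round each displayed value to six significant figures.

S_1 ≈ 480.795

The integral term ∫_11^48 x·e^(−x/38) dx = 469.942.
Endpoint term: (f(11) + f(48))/2 = (8.23523 + 13.5725)/2 = 10.9038.
Running total after boundary: 480.845.
Correction k=1: B_{2}/2! · (f^{(1)}(48) − f^{(1)}(11)) = 1/12 · (-0.0744104 − 0.531941) = -0.0505293.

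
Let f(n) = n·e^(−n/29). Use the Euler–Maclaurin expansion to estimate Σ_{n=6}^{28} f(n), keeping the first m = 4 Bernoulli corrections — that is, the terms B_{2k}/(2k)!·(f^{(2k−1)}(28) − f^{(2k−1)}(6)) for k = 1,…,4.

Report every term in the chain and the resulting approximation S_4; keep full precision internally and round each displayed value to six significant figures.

S_4 ≈ 203.578

∫_6^28 x·e^(−x/29) dx evaluates to 195.861.
Boundary: ½(f(6) + f(28)) = ½(4.87862 + 10.6620) = 7.77032.
Integral + boundary = 203.631.
Correction k=1: B_{2}/2! · (f^{(1)}(28) − f^{(1)}(6)) = 1/12 · (0.0131306 − 0.644875) = -0.0526454.
After k=1: 203.578.
Correction k=2: B_{4}/4! · (f^{(3)}(28) − f^{(3)}(6)) = −1/720 · (0.000921169 − 0.00270046) = 2.47123e-06.
After k=2: 203.578.
Correction k=3: B_{6}/6! · (f^{(5)}(28) − f^{(5)}(6)) = 1/30240 · (2.17209e-06 − 5.51024e-06) = -1.10389e-10.
After k=3: 203.578.
Correction k=4: B_{8}/8! · (f^{(7)}(28) − f^{(7)}(6)) = −1/1209600 · (3.86308e-09 − 9.28595e-09) = 4.48319e-15.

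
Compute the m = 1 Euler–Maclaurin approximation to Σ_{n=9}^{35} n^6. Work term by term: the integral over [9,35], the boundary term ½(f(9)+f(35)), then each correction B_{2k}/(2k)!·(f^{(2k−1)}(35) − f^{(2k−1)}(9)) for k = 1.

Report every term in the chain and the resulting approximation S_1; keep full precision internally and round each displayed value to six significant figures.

S_1 ≈ 1.01363e+10

Integral: ∫_9^35 x^6 dx = 9.19064e+09.
½[f(9) + f(35)] = ½[531441 + 1.83827e+09] = 9.19399e+08.
Running total after boundary: 1.01100e+10.
Order-1 term: 1/12 · (3.15131e+08 − 354294) = 2.62314e+07.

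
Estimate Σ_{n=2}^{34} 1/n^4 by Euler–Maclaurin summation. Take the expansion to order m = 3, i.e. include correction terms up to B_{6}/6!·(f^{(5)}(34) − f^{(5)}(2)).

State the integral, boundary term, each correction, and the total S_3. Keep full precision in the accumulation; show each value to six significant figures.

S_3 ≈ 0.0824572

Integral: ∫_2^34 1/x^4 dx = 0.0416582.
½[f(2) + f(34)] = ½[0.0625000 + 7.48315e-07] = 0.0312504.
Running total after boundary: 0.0729086.
Order-1 term: 1/12 · (-8.80370e-08 − (-0.125000)) = 0.0104167.
Partial sum through k=1: 0.0833252.
Order-2 term: −1/720 · (-2.28470e-09 − (-0.937500)) = -0.00130208.
Partial sum through k=2: 0.0820231.
Order-3 term: 1/30240 · (-1.10677e-10 − (-13.1250)) = 0.000434028.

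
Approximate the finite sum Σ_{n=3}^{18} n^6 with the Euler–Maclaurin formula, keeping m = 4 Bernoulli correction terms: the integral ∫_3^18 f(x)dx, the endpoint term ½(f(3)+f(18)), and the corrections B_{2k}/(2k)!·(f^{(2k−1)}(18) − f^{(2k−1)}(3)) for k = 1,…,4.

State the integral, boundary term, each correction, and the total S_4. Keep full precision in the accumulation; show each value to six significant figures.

S_4 ≈ 1.05410e+08

∫_3^18 x^6 dx evaluates to 8.74597e+07.
Boundary: ½(f(3) + f(18)) = ½(729.000 + 3.40122e+07) = 1.70065e+07.
Running total after boundary: 1.04466e+08.
Correction k=1: B_{2}/2! · (f^{(1)}(18) − f^{(1)}(3)) = 1/12 · (1.13374e+07 − 1458.00) = 944662.
After k=1: 1.05411e+08.
Correction k=2: B_{4}/4! · (f^{(3)}(18) − f^{(3)}(3)) = −1/720 · (699840 − 3240.00) = -967.500.
After k=2: 1.05410e+08.
Correction k=3: B_{6}/6! · (f^{(5)}(18) − f^{(5)}(3)) = 1/30240 · (12960.0 − 2160.00) = 0.357143.
After k=3: 1.05410e+08.
Correction k=4: B_{8}/8! · (f^{(7)}(18) − f^{(7)}(3)) = −1/1209600 · (0.00000 − 0.00000) = 0.00000.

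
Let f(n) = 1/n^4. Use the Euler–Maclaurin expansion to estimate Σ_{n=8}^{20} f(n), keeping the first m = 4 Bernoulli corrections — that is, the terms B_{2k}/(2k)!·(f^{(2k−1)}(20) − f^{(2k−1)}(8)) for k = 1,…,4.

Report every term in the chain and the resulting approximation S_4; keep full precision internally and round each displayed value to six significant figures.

S_4 ≈ 0.000744561

The integral term ∫_8^20 1/x^4 dx = 0.000609375.
½[f(8) + f(20)] = ½[0.000244141 + 6.25000e-06] = 0.000125195.
So far: 0.000734570.
Order-1 term: 1/12 · (-1.25000e-06 − (-0.000122070)) = 1.00684e-05.
Running total after k=1: 0.000744639.
Order-2 term: −1/720 · (-9.37500e-08 − (-5.72205e-05)) = -7.93427e-08.
Running total after k=2: 0.000744559.
Order-3 term: 1/30240 · (-1.31250e-08 − (-5.00679e-05)) = 1.65525e-09.
Running total after k=3: 0.000744561.
Order-4 term: −1/1209600 · (-2.95313e-09 − (-7.04080e-05)) = -5.82052e-11.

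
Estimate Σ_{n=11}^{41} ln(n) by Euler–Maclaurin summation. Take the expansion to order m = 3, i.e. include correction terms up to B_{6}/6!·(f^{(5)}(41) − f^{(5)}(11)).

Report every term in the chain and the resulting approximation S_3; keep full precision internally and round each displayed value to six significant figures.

Integral: ∫_11^41 ln(x) dx = 95.8796.
½[f(11) + f(41)] = ½[2.39790 + 3.71357] = 3.05573.
Running total after boundary: 98.9353.
k=1: B_{2}/(2)! × [f^{(1)}(41) − f^{(1)}(11)] = 1/12 × (0.0243902 − 0.0909091) = -0.00554324.
Running total after k=1: 98.9298.
k=2: B_{4}/(4)! × [f^{(3)}(41) − f^{(3)}(11)] = −1/720 × (2.90187e-05 − 0.00150263) = 2.04668e-06.
Running total after k=2: 98.9298.
k=3: B_{6}/(6)! × [f^{(5)}(41) − f^{(5)}(11)] = 1/30240 × (2.07153e-07 − 0.000149021) = -4.92110e-09.

S_3 ≈ 98.9298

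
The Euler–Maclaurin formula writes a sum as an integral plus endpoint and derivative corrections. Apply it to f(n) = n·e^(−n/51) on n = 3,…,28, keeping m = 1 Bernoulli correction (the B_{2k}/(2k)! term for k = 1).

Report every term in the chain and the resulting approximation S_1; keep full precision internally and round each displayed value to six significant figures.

∫_3^28 x·e^(−x/51) dx evaluates to 269.862.
Boundary: ½(f(3) + f(28)) = ½(2.82862 + 16.1704) = 9.49953.
Running total after boundary: 279.361.
Order-1 term: 1/12 · (0.260448 − 0.887410) = -0.0522468.

S_1 ≈ 279.309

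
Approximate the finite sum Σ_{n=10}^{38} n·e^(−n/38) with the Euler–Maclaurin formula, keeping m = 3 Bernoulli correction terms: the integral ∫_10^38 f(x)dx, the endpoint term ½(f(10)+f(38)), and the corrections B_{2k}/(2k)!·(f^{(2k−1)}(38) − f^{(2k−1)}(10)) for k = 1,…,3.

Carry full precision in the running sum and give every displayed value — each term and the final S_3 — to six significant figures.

S_3 ≈ 350.314

∫_10^38 x·e^(−x/38) dx evaluates to 339.528.
Boundary: ½(f(10) + f(38)) = ½(7.68621 + 13.9794) = 10.8328.
Running total after boundary: 350.361.
Correction k=1: B_{2}/2! · (f^{(1)}(38) − f^{(1)}(10)) = 1/12 · (0.00000 − 0.566352) = -0.0471960.
Running total after k=1: 350.314.
Correction k=2: B_{4}/4! · (f^{(3)}(38) − f^{(3)}(10)) = −1/720 · (0.000509528 − 0.00145678) = 1.31563e-06.
Running total after k=2: 350.314.
Correction k=3: B_{6}/6! · (f^{(5)}(38) − f^{(5)}(10)) = 1/30240 · (7.05718e-07 − 1.74609e-06) = -3.44038e-11.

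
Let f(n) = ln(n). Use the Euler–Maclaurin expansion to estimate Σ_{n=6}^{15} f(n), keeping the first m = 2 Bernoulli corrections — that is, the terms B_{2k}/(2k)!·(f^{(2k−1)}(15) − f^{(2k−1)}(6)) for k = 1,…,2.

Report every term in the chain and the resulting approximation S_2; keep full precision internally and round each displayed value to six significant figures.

Integral: ∫_6^15 ln(x) dx = 20.8702.
Boundary: ½(f(6) + f(15)) = ½(1.79176 + 2.70805) = 2.24990.
Running total after boundary: 23.1201.
k=1: B_{2}/(2)! × [f^{(1)}(15) − f^{(1)}(6)] = 1/12 × (0.0666667 − 0.166667) = -0.00833333.
Running total after k=1: 23.1118.
k=2: B_{4}/(4)! × [f^{(3)}(15) − f^{(3)}(6)] = −1/720 × (0.000592593 − 0.00925926) = 1.20370e-05.

S_2 ≈ 23.1118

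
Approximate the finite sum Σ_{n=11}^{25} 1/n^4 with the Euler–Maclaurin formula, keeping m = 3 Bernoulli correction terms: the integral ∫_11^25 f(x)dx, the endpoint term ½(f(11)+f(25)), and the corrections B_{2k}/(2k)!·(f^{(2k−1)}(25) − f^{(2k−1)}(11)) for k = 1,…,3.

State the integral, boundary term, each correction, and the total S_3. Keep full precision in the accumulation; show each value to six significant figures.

S_3 ≈ 0.000266563

Integral: ∫_11^25 1/x^4 dx = 0.000229105.
Endpoint term: (f(11) + f(25))/2 = (6.83013e-05 + 2.56000e-06)/2 = 3.54307e-05.
Running total after boundary: 0.000264536.
k=1: B_{2}/(2)! × [f^{(1)}(25) − f^{(1)}(11)] = 1/12 × (-4.09600e-07 − (-2.48369e-05)) = 2.03560e-06.
After k=1: 0.000266571.
k=2: B_{4}/(4)! × [f^{(3)}(25) − f^{(3)}(11)] = −1/720 × (-1.96608e-08 − (-6.15790e-06)) = -8.52533e-09.
After k=2: 0.000266563.
k=3: B_{6}/(6)! × [f^{(5)}(25) − f^{(5)}(11)] = 1/30240 × (-1.76161e-09 − (-2.84994e-06)) = 9.41857e-11.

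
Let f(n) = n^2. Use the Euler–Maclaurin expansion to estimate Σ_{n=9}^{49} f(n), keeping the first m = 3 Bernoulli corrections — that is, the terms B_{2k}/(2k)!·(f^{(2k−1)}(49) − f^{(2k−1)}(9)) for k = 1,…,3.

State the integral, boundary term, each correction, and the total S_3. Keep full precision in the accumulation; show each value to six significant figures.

Integral: ∫_9^49 x^2 dx = 38973.3.
½[f(9) + f(49)] = ½[81.0000 + 2401.00] = 1241.00.
So far: 40214.3.
k=1: B_{2}/(2)! × [f^{(1)}(49) − f^{(1)}(9)] = 1/12 × (98.0000 − 18.0000) = 6.66667.
After k=1: 40221.0.
k=2: B_{4}/(4)! × [f^{(3)}(49) − f^{(3)}(9)] = −1/720 × (0.00000 − 0.00000) = 0.00000.
After k=2: 40221.0.
k=3: B_{6}/(6)! × [f^{(5)}(49) − f^{(5)}(9)] = 1/30240 × (0.00000 − 0.00000) = 0.00000.

S_3 ≈ 40221.0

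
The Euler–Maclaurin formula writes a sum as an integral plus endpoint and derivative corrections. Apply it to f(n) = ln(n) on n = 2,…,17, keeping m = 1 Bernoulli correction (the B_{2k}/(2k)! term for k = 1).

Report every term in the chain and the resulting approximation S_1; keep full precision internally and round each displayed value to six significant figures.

S_1 ≈ 33.5047

The integral term ∫_2^17 ln(x) dx = 31.7783.
½[f(2) + f(17)] = ½[0.693147 + 2.83321] = 1.76318.
Running total after boundary: 33.5415.
k=1: B_{2}/(2)! × [f^{(1)}(17) − f^{(1)}(2)] = 1/12 × (0.0588235 − 0.500000) = -0.0367647.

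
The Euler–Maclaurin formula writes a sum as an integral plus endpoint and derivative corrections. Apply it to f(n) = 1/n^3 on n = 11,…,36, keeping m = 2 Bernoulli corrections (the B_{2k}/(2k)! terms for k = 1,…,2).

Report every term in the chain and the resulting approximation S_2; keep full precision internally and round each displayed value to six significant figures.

Integral: ∫_11^36 1/x^3 dx = 0.00374643.
Boundary: ½(f(11) + f(36)) = ½(0.000751315 + 2.14335e-05) = 0.000386374.
Running total after boundary: 0.00413280.
k=1: B_{2}/(2)! × [f^{(1)}(36) − f^{(1)}(11)] = 1/12 × (-1.78612e-06 − (-0.000204904)) = 1.69265e-05.
After k=1: 0.00414973.
k=2: B_{4}/(4)! × [f^{(3)}(36) − f^{(3)}(11)] = −1/720 × (-2.75636e-08 − (-3.38684e-05)) = -4.70012e-08.

S_2 ≈ 0.00414968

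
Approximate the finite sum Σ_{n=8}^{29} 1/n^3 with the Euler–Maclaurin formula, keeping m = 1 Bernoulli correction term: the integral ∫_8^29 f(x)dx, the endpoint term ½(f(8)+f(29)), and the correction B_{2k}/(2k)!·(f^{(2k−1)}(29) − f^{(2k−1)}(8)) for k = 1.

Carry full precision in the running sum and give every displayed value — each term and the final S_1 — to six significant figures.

S_1 ≈ 0.00827571

∫_8^29 1/x^3 dx evaluates to 0.00721797.
Boundary: ½(f(8) + f(29)) = ½(0.00195312 + 4.10021e-05) = 0.000997064.
Running total after boundary: 0.00821503.
k=1: B_{2}/(2)! × [f^{(1)}(29) − f^{(1)}(8)] = 1/12 × (-4.24160e-06 − (-0.000732422)) = 6.06817e-05.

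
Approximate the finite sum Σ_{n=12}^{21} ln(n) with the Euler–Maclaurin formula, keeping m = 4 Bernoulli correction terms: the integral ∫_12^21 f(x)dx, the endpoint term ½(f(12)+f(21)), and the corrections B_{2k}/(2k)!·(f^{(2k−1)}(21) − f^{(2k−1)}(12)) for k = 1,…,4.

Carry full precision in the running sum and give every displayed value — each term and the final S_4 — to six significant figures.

S_4 ≈ 27.8778

The integral term ∫_12^21 ln(x) dx = 25.1161.
Boundary: ½(f(12) + f(21)) = ½(2.48491 + 3.04452) = 2.76471.
Integral + boundary = 27.8808.
Correction k=1: B_{2}/2! · (f^{(1)}(21) − f^{(1)}(12)) = 1/12 · (0.0476190 − 0.0833333) = -0.00297619.
Running total after k=1: 27.8778.
Correction k=2: B_{4}/4! · (f^{(3)}(21) − f^{(3)}(12)) = −1/720 · (0.000215959 − 0.00115741) = 1.30757e-06.
Running total after k=2: 27.8778.
Correction k=3: B_{6}/6! · (f^{(5)}(21) − f^{(5)}(12)) = 1/30240 · (5.87645e-06 − 9.64506e-05) = -2.99518e-09.
Running total after k=3: 27.8778.
Correction k=4: B_{8}/8! · (f^{(7)}(21) − f^{(7)}(12)) = −1/1209600 · (3.99758e-07 − 2.00939e-05) = 1.62815e-11.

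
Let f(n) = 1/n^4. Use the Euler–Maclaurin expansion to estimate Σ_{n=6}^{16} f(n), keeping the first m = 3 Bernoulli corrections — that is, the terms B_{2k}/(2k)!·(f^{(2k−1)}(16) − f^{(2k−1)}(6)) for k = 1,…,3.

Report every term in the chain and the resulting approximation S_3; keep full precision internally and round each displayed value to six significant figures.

S_3 ≈ 0.00189724

∫_6^16 1/x^4 dx evaluates to 0.00146183.
Endpoint term: (f(6) + f(16))/2 = (0.000771605 + 1.52588e-05)/2 = 0.000393432.
So far: 0.00185526.
Correction k=1: B_{2}/2! · (f^{(1)}(16) − f^{(1)}(6)) = 1/12 · (-3.81470e-06 − (-0.000514403)) = 4.25490e-05.
Partial sum through k=1: 0.00189781.
Correction k=2: B_{4}/4! · (f^{(3)}(16) − f^{(3)}(6)) = −1/720 · (-4.47035e-07 − (-0.000428669)) = -5.94753e-07.
Partial sum through k=2: 0.00189722.
Correction k=3: B_{6}/6! · (f^{(5)}(16) − f^{(5)}(6)) = 1/30240 · (-9.77889e-08 − (-0.000666819)) = 2.20477e-08.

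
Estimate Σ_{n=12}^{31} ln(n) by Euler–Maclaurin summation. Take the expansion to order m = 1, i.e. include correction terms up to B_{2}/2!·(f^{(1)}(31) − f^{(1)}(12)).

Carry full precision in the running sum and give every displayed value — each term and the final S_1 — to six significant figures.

Integral: ∫_12^31 ln(x) dx = 57.6347.
Boundary: ½(f(12) + f(31)) = ½(2.48491 + 3.43399) = 2.95945.
So far: 60.5942.
Correction k=1: B_{2}/2! · (f^{(1)}(31) − f^{(1)}(12)) = 1/12 · (0.0322581 − 0.0833333) = -0.00425627.

S_1 ≈ 60.5899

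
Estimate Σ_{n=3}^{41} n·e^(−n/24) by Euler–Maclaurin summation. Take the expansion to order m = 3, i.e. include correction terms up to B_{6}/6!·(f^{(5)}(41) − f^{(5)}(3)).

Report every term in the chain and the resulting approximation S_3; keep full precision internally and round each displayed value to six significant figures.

S_3 ≈ 294.199

Integral: ∫_3^41 x·e^(−x/24) dx = 289.237.
Endpoint term: (f(3) + f(41))/2 = (2.64749 + 7.42787)/2 = 5.03768.
So far: 294.274.
Correction k=1: B_{2}/2! · (f^{(1)}(41) − f^{(1)}(3)) = 1/12 · (-0.128327 − 0.772185) = -0.0750426.
After k=1: 294.199.
Correction k=2: B_{4}/4! · (f^{(3)}(41) − f^{(3)}(3)) = −1/720 · (0.000406264 − 0.00440482) = 5.55356e-06.
After k=2: 294.199.
Correction k=3: B_{6}/6! · (f^{(5)}(41) − f^{(5)}(3)) = 1/30240 · (1.79743e-06 − 1.29671e-05) = -3.69367e-10.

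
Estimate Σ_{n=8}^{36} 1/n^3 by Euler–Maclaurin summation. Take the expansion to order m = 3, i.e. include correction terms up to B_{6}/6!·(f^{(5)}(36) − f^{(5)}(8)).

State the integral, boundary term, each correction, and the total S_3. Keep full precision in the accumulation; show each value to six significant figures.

Integral: ∫_8^36 1/x^3 dx = 0.00742670.
Boundary: ½(f(8) + f(36)) = ½(0.00195312 + 2.14335e-05) = 0.000987279.
Integral + boundary = 0.00841398.
k=1: B_{2}/(2)! × [f^{(1)}(36) − f^{(1)}(8)] = 1/12 × (-1.78612e-06 − (-0.000732422)) = 6.08863e-05.
After k=1: 0.00847486.
k=2: B_{4}/(4)! × [f^{(3)}(36) − f^{(3)}(8)] = −1/720 × (-2.75636e-08 − (-0.000228882)) = -3.17853e-07.
After k=2: 0.00847455.
k=3: B_{6}/(6)! × [f^{(5)}(36) − f^{(5)}(8)] = 1/30240 × (-8.93265e-10 − (-0.000150204)) = 4.96702e-09.

S_3 ≈ 0.00847455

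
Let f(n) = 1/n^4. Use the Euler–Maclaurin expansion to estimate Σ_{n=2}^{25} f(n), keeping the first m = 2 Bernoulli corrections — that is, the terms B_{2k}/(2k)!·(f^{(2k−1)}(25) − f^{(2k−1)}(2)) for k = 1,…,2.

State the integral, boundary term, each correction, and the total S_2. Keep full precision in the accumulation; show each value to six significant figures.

S_2 ≈ 0.0820112

∫_2^25 1/x^4 dx evaluates to 0.0416453.
Boundary: ½(f(2) + f(25)) = ½(0.0625000 + 2.56000e-06) = 0.0312513.
Integral + boundary = 0.0728966.
k=1: B_{2}/(2)! × [f^{(1)}(25) − f^{(1)}(2)] = 1/12 × (-4.09600e-07 − (-0.125000)) = 0.0104166.
Partial sum through k=1: 0.0833132.
k=2: B_{4}/(4)! × [f^{(3)}(25) − f^{(3)}(2)] = −1/720 × (-1.96608e-08 − (-0.937500)) = -0.00130208.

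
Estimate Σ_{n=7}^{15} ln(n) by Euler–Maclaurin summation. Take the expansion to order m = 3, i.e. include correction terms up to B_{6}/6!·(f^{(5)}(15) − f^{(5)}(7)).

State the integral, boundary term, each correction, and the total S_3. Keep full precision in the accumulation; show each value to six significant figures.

∫_7^15 ln(x) dx evaluates to 18.9994.
½[f(7) + f(15)] = ½[1.94591 + 2.70805] = 2.32698.
Integral + boundary = 21.3264.
Order-1 term: 1/12 · (0.0666667 − 0.142857) = -0.00634921.
Partial sum through k=1: 21.3200.
Order-2 term: −1/720 · (0.000592593 − 0.00583090) = 7.27543e-06.
Partial sum through k=2: 21.3200.
Order-3 term: 1/30240 · (3.16049e-05 − 0.00142798) = -4.61763e-08.

S_3 ≈ 21.3200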